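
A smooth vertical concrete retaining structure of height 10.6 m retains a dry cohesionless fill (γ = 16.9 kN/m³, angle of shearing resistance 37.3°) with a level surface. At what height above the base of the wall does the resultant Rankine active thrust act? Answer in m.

K_a = 0.2453.
The pressure distribution is triangular, so the resultant acts at H/3 above the base = 10.6/3 = 3.533 m.

3.53 m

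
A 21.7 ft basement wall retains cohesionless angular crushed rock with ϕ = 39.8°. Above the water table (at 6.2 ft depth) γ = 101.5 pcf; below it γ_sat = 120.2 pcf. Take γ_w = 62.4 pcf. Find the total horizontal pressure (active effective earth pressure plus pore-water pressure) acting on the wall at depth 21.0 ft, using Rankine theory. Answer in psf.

K_a = (1 − sin φ)/(1 + sin φ) = 0.2194.
γ' = 120.2 − 62.4 = 57.80 pcf.
Effective vertical stress at 21.0 ft: σ'_v = 101.5×6.2 + 57.80×14.8 = 1485 psf.
σ'_h = K_a σ'_v = 0.2194 × 1485 = 325.8 psf; u = γ_w × 14.8 = 923.5 psf.
Total σ_h = 325.8 + 923.5 = 1249 psf.

1250 psf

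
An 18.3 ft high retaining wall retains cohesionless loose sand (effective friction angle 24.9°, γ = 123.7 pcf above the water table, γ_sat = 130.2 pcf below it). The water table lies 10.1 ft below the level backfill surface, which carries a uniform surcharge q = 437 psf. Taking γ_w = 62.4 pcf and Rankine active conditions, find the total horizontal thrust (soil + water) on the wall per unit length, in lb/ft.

13000 lb/ft

K_a = tan²(45° − φ/2) = 0.4074.
γ' = 130.2 − 62.4 = 67.80 pcf. h₂ = H − d_w = 8.2 ft.
σ'_h: at surface K_a·q = 178.0; at WT K_a(q+γd_w) = 687.1; at base K_a(q+γd_w+γ'h₂) = 913.6 psf.
P₁ = ½(178.0+687.1)×10.1 = 4369; P₂ = ½(687.1+913.6)×8.2 = 6563; P_w = ½γ_w h₂² = 2098.
Total = 4369+6563+2098 = 13030 lb/ft.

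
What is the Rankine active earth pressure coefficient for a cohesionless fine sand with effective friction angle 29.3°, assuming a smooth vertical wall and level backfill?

0.343

K_a = tan²(45° − φ/2) = tan²(30.35°) = 0.3428.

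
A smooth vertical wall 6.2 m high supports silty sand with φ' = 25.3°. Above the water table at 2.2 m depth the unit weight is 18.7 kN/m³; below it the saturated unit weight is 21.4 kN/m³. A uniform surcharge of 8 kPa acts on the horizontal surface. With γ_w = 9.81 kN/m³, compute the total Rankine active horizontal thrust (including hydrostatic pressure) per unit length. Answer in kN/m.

K_a = tan²(45° − φ/2) = 0.4012.
γ' = 21.4 − 9.81 = 11.59 kN/m³. h₂ = H − d_w = 4.0 m.
σ'_h: at surface K_a·q = 3.210; at WT K_a(q+γd_w) = 19.71; at base K_a(q+γd_w+γ'h₂) = 38.31 kPa.
P₁ = ½(3.210+19.71)×2.2 = 25.22; P₂ = ½(19.71+38.31)×4.0 = 116.1; P_w = ½γ_w h₂² = 78.48.
Total = 25.22+116.1+78.48 = 219.8 kN/m.

220 kN/m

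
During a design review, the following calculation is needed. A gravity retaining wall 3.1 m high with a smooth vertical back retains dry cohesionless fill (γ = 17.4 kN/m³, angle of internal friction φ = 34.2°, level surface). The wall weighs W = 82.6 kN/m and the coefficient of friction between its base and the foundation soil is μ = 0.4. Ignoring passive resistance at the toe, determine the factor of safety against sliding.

K_a = tan²(45° − 34.2°/2) = 0.2803.
P_a = ½K_aγH² = 0.5×0.2803×17.4×3.1² = 23.44 kN/m, acting at H/3 = 1.033 m above the base.
FS_sliding = μW / P_a = 0.4×82.6 / 23.44 = 1.410.

1.41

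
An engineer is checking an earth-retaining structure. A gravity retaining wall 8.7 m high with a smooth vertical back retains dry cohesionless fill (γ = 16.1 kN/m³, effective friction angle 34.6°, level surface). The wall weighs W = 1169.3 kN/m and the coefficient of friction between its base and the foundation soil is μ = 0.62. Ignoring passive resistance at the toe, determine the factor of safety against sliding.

4.32

K_a = tan²(45° − 34.6°/2) = 0.2756.
P_a = ½K_aγH² = 0.5×0.2756×16.1×8.7² = 167.9 kN/m, acting at H/3 = 2.900 m above the base.
FS_sliding = μW / P_a = 0.62×1169.3 / 167.9 = 4.317.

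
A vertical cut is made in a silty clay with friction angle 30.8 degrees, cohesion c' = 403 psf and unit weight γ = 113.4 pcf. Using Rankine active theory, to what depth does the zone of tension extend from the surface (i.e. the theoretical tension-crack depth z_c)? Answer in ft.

K_a = tan²(45° − 30.8°/2) = 0.3227; √K_a = 0.5681.
The active pressure is zero where K_a γ z = 2c√K_a, so z_c = 2c/(γ√K_a) = 2×403/(113.4×0.5681) = 12.51 ft.

12.5 ft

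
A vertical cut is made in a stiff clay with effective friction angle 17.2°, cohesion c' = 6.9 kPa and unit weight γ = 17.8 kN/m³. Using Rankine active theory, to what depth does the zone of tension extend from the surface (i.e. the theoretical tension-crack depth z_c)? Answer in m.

K_a = tan²(45° − 17.2°/2) = 0.5436; √K_a = 0.7373.
The active pressure is zero where K_a γ z = 2c√K_a, so z_c = 2c/(γ√K_a) = 2×6.9/(17.8×0.7373) = 1.052 m.

1.05 m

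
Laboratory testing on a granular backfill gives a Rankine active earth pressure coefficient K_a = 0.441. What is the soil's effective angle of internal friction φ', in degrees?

K_a = tan²(45° − φ/2) ⇒ 45° − φ/2 = arctan(√0.441) = 33.59°.
φ = 2(45° − 33.59°) = 22.83°.

22.8°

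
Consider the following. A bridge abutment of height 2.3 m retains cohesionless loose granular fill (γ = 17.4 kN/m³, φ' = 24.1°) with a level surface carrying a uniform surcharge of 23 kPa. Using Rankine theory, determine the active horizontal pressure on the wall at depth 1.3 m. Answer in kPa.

K_a = (1 − sin φ)/(1 + sin φ) = 0.4201.
σ_v = γz + q = 17.4 × 1.3 + 23 = 45.62 kPa.
σ_h = K_a σ_v = 0.4201 × 45.62 = 19.17 kPa.

19.2 kPa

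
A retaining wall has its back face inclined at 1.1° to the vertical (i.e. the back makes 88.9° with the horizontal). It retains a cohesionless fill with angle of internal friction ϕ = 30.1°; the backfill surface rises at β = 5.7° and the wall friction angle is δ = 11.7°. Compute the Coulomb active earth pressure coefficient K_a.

K_a = sin²(α+φ) / [sin²α · sin(α−δ) · (1 + √{sin(φ+δ)sin(φ−β) / (sin(α−δ)sin(α+β))})²].
With α = 88.9°, φ = 30.1°, δ = 11.7°, β = 5.7°: K_a = 0.3343.

0.334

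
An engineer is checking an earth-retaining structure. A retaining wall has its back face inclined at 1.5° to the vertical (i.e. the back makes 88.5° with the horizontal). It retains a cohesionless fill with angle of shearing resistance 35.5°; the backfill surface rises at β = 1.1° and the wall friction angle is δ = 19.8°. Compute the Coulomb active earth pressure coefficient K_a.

0.254

K_a = sin²(α+φ) / [sin²α · sin(α−δ) · (1 + √{sin(φ+δ)sin(φ−β) / (sin(α−δ)sin(α+β))})²].
With α = 88.5°, φ = 35.5°, δ = 19.8°, β = 1.1°: K_a = 0.2536.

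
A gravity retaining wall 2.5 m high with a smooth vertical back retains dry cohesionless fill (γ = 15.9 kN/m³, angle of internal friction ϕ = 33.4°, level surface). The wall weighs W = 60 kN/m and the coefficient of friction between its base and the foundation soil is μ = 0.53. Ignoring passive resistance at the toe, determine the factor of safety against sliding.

2.21

K_a = tan²(45° − 33.4°/2) = 0.2899.
P_a = ½K_aγH² = 0.5×0.2899×15.9×2.5² = 14.41 kN/m, acting at H/3 = 0.8333 m above the base.
FS_sliding = μW / P_a = 0.53×60 / 14.41 = 2.207.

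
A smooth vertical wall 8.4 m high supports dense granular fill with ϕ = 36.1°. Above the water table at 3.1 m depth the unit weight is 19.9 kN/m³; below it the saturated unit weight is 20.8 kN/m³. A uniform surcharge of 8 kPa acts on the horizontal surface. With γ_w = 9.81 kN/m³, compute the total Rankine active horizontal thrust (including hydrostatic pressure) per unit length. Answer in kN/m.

K_a = tan²(45° − φ/2) = 0.2585.
γ' = 20.8 − 9.81 = 10.99 kN/m³. h₂ = H − d_w = 5.3 m.
σ'_h: at surface K_a·q = 2.068; at WT K_a(q+γd_w) = 18.01; at base K_a(q+γd_w+γ'h₂) = 33.07 kPa.
P₁ = ½(2.068+18.01)×3.1 = 31.13; P₂ = ½(18.01+33.07)×5.3 = 135.4; P_w = ½γ_w h₂² = 137.8.
Total = 31.13+135.4+137.8 = 304.3 kN/m.

304 kN/m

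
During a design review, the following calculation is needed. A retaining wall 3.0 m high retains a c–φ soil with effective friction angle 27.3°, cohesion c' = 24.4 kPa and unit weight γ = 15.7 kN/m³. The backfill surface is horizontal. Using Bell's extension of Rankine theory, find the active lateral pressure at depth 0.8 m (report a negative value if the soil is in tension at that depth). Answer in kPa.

-25.1 kPa

K_a = (1 − sin φ)/(1 + sin φ) = 0.3711.
σ_a = K_a γ z − 2c√K_a = 0.3711×15.7×0.8 − 2×24.4×0.6092 = -25.07 kPa.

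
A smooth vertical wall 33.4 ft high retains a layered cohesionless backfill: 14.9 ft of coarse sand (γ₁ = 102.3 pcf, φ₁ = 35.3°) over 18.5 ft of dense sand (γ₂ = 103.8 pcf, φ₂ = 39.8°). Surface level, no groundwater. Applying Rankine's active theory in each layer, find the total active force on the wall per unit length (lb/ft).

13100 lb/ft

K_a1 = tan²(45°−35.3°/2) = 0.2675; K_a2 = tan²(45°−39.8°/2) = 0.2194.
Layer 1: σ at base = K_a1 γ₁ h₁ = 407.8 psf; P₁ = ½×407.8×14.9 = 3038.
Layer 2: σ_v at top = γ₁h₁ = 1524; σ_h top = K_a2×1524 = 334.5; σ_h base = K_a2×(1524+103.8×18.5) = 755.8.
P₂ = ½(334.5+755.8)×18.5 = 10090. Total P_a = 3038+10090 = 13120 lb/ft.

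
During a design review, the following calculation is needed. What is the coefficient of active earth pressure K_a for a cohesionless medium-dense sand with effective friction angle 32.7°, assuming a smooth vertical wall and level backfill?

K_a = tan²(45° − φ/2) = tan²(28.65°) = 0.2985.

0.298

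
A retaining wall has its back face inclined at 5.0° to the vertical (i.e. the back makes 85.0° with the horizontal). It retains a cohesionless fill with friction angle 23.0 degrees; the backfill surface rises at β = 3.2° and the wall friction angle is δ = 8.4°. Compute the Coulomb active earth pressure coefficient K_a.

K_a = sin²(α+φ) / [sin²α · sin(α−δ) · (1 + √{sin(φ+δ)sin(φ−β) / (sin(α−δ)sin(α+β))})²].
With α = 85.0°, φ = 23.0°, δ = 8.4°, β = 3.2°: K_a = 0.4607.

0.461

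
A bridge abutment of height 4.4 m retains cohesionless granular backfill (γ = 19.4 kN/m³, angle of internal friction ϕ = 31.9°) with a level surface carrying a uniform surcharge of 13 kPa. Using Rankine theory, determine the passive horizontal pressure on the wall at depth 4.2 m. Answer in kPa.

K_p = (1 + sin φ)/(1 − sin φ) = 3.241.
σ_v = γz + q = 19.4 × 4.2 + 13 = 94.48 kPa.
σ_h = K_p σ_v = 3.241 × 94.48 = 306.2 kPa.

306 kPa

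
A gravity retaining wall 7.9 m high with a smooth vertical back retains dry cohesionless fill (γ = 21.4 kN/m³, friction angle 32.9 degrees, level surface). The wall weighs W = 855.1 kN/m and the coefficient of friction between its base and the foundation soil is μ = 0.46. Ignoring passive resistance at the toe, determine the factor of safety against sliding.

1.99

K_a = tan²(45° − 32.9°/2) = 0.2960.
P_a = ½K_aγH² = 0.5×0.2960×21.4×7.9² = 197.7 kN/m, acting at H/3 = 2.633 m above the base.
FS_sliding = μW / P_a = 0.46×855.1 / 197.7 = 1.990.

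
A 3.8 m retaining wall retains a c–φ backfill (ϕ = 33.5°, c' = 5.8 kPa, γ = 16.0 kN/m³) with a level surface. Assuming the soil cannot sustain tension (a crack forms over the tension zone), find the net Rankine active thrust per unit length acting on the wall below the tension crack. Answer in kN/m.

K_a = 0.2887; √K_a = 0.5373.
Tension-crack depth z_c = 2c/(γ√K_a) = 2×5.8/(16.0×0.5373) = 1.349 m.
σ_a at base = K_a γ H − 2c√K_a = 0.2887×16.0×3.8 − 2×5.8×0.5373 = 11.32 kPa.
P_a = ½ × 11.32 × (H − z_c) = 0.5×11.32×2.451 = 13.87 kN/m.

13.9 kN/m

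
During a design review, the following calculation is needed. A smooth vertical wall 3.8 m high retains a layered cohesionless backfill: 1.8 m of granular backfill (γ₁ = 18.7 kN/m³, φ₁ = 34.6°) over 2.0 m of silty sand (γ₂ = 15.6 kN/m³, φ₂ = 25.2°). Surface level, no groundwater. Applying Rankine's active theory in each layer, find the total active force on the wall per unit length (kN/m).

K_a1 = tan²(45°−34.6°/2) = 0.2756; K_a2 = tan²(45°−25.2°/2) = 0.4027.
Layer 1: σ at base = K_a1 γ₁ h₁ = 9.278 kPa; P₁ = ½×9.278×1.8 = 8.350.
Layer 2: σ_v at top = γ₁h₁ = 33.66; σ_h top = K_a2×33.66 = 13.56; σ_h base = K_a2×(33.66+15.6×2.0) = 26.12.
P₂ = ½(13.56+26.12)×2.0 = 39.68. Total P_a = 8.350+39.68 = 48.03 kN/m.

48.0 kN/m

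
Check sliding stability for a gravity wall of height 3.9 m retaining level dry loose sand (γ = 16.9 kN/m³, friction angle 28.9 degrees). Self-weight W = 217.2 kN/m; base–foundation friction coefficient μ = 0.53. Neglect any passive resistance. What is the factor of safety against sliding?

2.57

K_a = tan²(45° − 28.9°/2) = 0.3484.
P_a = ½K_aγH² = 0.5×0.3484×16.9×3.9² = 44.77 kN/m, acting at H/3 = 1.300 m above the base.
FS_sliding = μW / P_a = 0.53×217.2 / 44.77 = 2.571.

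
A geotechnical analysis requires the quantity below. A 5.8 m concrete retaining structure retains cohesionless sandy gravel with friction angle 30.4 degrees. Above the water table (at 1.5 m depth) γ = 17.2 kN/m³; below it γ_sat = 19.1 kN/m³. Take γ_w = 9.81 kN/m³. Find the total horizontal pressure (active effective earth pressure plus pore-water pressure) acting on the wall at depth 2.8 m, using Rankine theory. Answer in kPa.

25.2 kPa

K_a = (1 − sin φ)/(1 + sin φ) = 0.3280.
γ' = 19.1 − 9.81 = 9.290 kN/m³.
Effective vertical stress at 2.8 m: σ'_v = 17.2×1.5 + 9.290×1.30 = 37.88 kPa.
σ'_h = K_a σ'_v = 0.3280 × 37.88 = 12.42 kPa; u = γ_w × 1.30 = 12.75 kPa.
Total σ_h = 12.42 + 12.75 = 25.18 kPa.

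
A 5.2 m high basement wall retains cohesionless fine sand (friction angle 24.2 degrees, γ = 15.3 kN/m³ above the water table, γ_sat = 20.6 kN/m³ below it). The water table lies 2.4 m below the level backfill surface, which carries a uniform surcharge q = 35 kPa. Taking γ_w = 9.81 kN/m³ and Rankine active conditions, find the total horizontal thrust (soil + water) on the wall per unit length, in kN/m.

194 kN/m

K_a = tan²(45° − φ/2) = 0.4185.
γ' = 20.6 − 9.81 = 10.79 kN/m³. h₂ = H − d_w = 2.8 m.
σ'_h: at surface K_a·q = 14.65; at WT K_a(q+γd_w) = 30.02; at base K_a(q+γd_w+γ'h₂) = 42.66 kPa.
P₁ = ½(14.65+30.02)×2.4 = 53.60; P₂ = ½(30.02+42.66)×2.8 = 101.7; P_w = ½γ_w h₂² = 38.46.
Total = 53.60+101.7+38.46 = 193.8 kN/m.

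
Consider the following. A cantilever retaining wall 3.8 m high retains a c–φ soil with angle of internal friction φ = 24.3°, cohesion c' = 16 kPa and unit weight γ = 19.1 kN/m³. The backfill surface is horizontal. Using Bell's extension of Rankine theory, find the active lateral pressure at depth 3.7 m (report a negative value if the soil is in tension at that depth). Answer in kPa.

8.80 kPa

K_a = (1 − sin φ)/(1 + sin φ) = 0.4169.
σ_a = K_a γ z − 2c√K_a = 0.4169×19.1×3.7 − 2×16×0.6457 = 8.801 kPa.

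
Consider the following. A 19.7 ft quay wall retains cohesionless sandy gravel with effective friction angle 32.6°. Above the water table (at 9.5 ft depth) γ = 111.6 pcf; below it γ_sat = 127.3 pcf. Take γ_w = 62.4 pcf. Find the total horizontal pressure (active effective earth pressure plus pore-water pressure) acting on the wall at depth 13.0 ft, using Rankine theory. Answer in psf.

K_a = (1 − sin φ)/(1 + sin φ) = 0.2997.
γ' = 127.3 − 62.4 = 64.90 pcf.
Effective vertical stress at 13.0 ft: σ'_v = 111.6×9.5 + 64.90×3.50 = 1287 psf.
σ'_h = K_a σ'_v = 0.2997 × 1287 = 385.9 psf; u = γ_w × 3.50 = 218.4 psf.
Total σ_h = 385.9 + 218.4 = 604.3 psf.

604 psf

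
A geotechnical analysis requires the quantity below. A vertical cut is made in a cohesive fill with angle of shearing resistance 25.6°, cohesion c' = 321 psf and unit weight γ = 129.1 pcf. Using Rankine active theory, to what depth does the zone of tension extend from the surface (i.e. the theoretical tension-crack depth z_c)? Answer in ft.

K_a = tan²(45° − 25.6°/2) = 0.3966; √K_a = 0.6297.
The active pressure is zero where K_a γ z = 2c√K_a, so z_c = 2c/(γ√K_a) = 2×321/(129.1×0.6297) = 7.897 ft.

7.90 ft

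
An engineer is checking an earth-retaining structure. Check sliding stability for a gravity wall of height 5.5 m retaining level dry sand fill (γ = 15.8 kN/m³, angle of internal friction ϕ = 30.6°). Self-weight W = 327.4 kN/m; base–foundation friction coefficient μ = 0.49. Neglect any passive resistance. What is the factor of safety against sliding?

2.06

K_a = tan²(45° − 30.6°/2) = 0.3253.
P_a = ½K_aγH² = 0.5×0.3253×15.8×5.5² = 77.75 kN/m, acting at H/3 = 1.833 m above the base.
FS_sliding = μW / P_a = 0.49×327.4 / 77.75 = 2.063.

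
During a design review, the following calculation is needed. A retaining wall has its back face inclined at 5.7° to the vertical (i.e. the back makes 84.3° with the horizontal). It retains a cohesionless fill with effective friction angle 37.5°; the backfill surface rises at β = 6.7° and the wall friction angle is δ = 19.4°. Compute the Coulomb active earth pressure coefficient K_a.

0.283

K_a = sin²(α+φ) / [sin²α · sin(α−δ) · (1 + √{sin(φ+δ)sin(φ−β) / (sin(α−δ)sin(α+β))})²].
With α = 84.3°, φ = 37.5°, δ = 19.4°, β = 6.7°: K_a = 0.2826.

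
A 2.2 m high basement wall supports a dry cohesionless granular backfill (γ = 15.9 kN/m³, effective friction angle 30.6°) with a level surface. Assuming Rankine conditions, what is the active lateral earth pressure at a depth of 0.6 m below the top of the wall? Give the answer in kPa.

K_a = (1 − sin φ)/(1 + sin φ) = 0.3253.
σ_h = K_a γ z = 0.3253 × 15.9 × 0.6 = 3.104 kPa.

3.10 kPa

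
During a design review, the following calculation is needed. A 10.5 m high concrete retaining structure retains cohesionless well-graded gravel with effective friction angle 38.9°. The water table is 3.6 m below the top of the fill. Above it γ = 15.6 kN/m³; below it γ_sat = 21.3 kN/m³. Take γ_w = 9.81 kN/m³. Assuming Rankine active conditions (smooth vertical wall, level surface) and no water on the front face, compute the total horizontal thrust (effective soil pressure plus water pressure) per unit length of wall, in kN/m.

408 kN/m

K_a = tan²(45° − φ/2) = 0.2285.
γ' = 21.3 − 9.81 = 11.49 kN/m³. Depth below WT = 6.9 m.
σ'_h at WT = K_a γ d_w = 12.83 kPa; at base = 12.83 + K_a γ' × 6.9 = 30.95 kPa.
P₁ (0–3.6 m) = ½×12.83×3.6 = 23.10. P₂ (3.6–10.5 m) = ½(12.83+30.95)×6.9 = 151.1.
P_w = ½ γ_w h₂² = 0.5×9.81×6.9² = 233.5. Total = 23.10+151.1+233.5 = 407.7 kN/m.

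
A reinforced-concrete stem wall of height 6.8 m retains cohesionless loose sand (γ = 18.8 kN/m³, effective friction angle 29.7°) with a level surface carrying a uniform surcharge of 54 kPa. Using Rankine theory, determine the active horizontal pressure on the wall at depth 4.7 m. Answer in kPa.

K_a = (1 − sin φ)/(1 + sin φ) = 0.3374.
σ_v = γz + q = 18.8 × 4.7 + 54 = 142.4 kPa.
σ_h = K_a σ_v = 0.3374 × 142.4 = 48.03 kPa.

48.0 kPa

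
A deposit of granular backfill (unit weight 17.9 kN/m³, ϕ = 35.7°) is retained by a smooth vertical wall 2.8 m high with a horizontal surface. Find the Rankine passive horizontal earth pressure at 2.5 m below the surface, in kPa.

K_p = (1 + sin φ)/(1 − sin φ) = 3.802.
σ_h = K_p γ z = 3.802 × 17.9 × 2.5 = 170.2 kPa.

170 kPa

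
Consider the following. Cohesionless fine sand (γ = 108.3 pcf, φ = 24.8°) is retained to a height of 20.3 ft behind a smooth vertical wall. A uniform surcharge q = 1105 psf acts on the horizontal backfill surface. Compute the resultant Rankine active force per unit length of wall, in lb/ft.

K_a = tan²(45° − φ/2) = 0.4090.
Soil triangle: ½ K_a γ H² = 0.5×0.4090×108.3×20.3² = 9127 lb/ft.
Surcharge rectangle: K_a q H = 0.4090×1105×20.3 = 9174 lb/ft.
Total = 9127 + 9174 = 18300 lb/ft.

18300 lb/ft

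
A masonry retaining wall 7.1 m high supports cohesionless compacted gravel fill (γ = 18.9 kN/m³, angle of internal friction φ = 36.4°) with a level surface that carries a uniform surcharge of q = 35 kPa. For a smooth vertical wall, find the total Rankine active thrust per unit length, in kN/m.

185 kN/m

K_a = tan²(45° − φ/2) = 0.2552.
Soil triangle: ½ K_a γ H² = 0.5×0.2552×18.9×7.1² = 121.6 kN/m.
Surcharge rectangle: K_a q H = 0.2552×35×7.1 = 63.41 kN/m.
Total = 121.6 + 63.41 = 185.0 kN/m.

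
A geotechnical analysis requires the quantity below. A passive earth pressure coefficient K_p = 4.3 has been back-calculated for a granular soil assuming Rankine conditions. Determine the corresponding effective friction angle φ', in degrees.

38.5°

K_p = (1+sin φ)/(1−sin φ) ⇒ sin φ = (K_p − 1)/(K_p + 1) = 0.6226.
φ = arcsin(0.6226) = 38.51°.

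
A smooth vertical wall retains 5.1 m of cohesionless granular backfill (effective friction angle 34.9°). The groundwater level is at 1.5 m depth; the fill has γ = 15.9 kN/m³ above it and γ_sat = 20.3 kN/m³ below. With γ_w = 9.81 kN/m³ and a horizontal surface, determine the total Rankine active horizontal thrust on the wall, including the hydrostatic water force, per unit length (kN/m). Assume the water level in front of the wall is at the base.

K_a = tan²(45° − φ/2) = 0.2721.
γ' = 20.3 − 9.81 = 10.49 kN/m³. Depth below WT = 3.6 m.
σ'_h at WT = K_a γ d_w = 6.491 kPa; at base = 6.491 + K_a γ' × 3.6 = 16.77 kPa.
P₁ (0–1.5 m) = ½×6.491×1.5 = 4.868. P₂ (1.5–5.1 m) = ½(6.491+16.77)×3.6 = 41.87.
P_w = ½ γ_w h₂² = 0.5×9.81×3.6² = 63.57. Total = 4.868+41.87+63.57 = 110.3 kN/m.

110 kN/m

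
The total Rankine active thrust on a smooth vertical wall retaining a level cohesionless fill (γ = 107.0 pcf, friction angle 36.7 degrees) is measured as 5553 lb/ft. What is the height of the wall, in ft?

20.3 ft

K_a = 0.2519. P_a = ½ K_a γ H² ⇒ H = √(2P_a/(K_a γ)).
H = √(2×5553/(0.2519×107.0)) = 20.30 ft.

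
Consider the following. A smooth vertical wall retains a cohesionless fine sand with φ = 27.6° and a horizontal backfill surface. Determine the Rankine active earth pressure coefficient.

K_a = tan²(45° − φ/2) = tan²(31.20°) = 0.3668.

0.367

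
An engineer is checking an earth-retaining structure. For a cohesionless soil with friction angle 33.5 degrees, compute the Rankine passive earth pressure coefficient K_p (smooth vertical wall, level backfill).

3.46

K_p = (1 + sin φ)/(1 − sin φ) = tan²(45° + 33.5°/2) = 3.464.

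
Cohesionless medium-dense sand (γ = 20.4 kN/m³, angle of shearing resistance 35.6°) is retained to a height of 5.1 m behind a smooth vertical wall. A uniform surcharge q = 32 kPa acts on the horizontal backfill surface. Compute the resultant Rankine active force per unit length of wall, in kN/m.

113 kN/m

K_a = tan²(45° − φ/2) = 0.2641.
Soil triangle: ½ K_a γ H² = 0.5×0.2641×20.4×5.1² = 70.07 kN/m.
Surcharge rectangle: K_a q H = 0.2641×32×5.1 = 43.11 kN/m.
Total = 70.07 + 43.11 = 113.2 kN/m.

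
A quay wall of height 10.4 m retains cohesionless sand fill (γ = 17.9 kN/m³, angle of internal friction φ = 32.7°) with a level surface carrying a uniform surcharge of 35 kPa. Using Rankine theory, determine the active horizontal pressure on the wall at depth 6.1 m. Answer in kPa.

43.0 kPa

K_a = (1 − sin φ)/(1 + sin φ) = 0.2985.
σ_v = γz + q = 17.9 × 6.1 + 35 = 144.2 kPa.
σ_h = K_a σ_v = 0.2985 × 144.2 = 43.04 kPa.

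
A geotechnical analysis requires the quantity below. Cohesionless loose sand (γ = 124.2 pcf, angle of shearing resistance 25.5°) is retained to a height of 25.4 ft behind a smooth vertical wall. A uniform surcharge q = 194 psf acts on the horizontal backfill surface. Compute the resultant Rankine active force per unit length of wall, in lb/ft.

17900 lb/ft

K_a = tan²(45° − φ/2) = 0.3981.
Soil triangle: ½ K_a γ H² = 0.5×0.3981×124.2×25.4² = 15950 lb/ft.
Surcharge rectangle: K_a q H = 0.3981×194×25.4 = 1962 lb/ft.
Total = 15950 + 1962 = 17910 lb/ft.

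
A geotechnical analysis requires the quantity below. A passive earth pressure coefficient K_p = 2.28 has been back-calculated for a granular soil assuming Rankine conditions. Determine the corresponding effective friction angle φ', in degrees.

23.0°

K_p = (1+sin φ)/(1−sin φ) ⇒ sin φ = (K_p − 1)/(K_p + 1) = 0.3902.
φ = arcsin(0.3902) = 22.97°.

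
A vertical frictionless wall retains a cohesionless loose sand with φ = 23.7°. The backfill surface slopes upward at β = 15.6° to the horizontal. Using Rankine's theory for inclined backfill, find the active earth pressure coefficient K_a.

0.507

K_a = cos β · (cos β − √(cos²β − cos²φ)) / (cos β + √(cos²β − cos²φ)).
cos β = 0.9632, cos φ = 0.9157, √(cos²β − cos²φ) = 0.2987.
K_a = 0.9632 × (0.9632 − 0.2987)/(0.9632 + 0.2987) = 0.5071.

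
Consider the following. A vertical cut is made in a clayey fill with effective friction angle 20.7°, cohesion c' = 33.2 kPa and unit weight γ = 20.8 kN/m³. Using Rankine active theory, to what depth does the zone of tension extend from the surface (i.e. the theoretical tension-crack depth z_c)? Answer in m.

4.62 m

K_a = tan²(45° − 20.7°/2) = 0.4777; √K_a = 0.6911.
The active pressure is zero where K_a γ z = 2c√K_a, so z_c = 2c/(γ√K_a) = 2×33.2/(20.8×0.6911) = 4.619 m.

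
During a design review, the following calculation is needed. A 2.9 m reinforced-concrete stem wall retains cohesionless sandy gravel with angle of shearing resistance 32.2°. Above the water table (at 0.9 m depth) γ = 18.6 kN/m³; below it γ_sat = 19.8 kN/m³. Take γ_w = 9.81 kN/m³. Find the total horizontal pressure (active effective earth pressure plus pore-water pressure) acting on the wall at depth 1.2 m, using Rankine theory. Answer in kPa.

8.96 kPa

K_a = (1 − sin φ)/(1 + sin φ) = 0.3047.
γ' = 19.8 − 9.81 = 9.990 kN/m³.
Effective vertical stress at 1.2 m: σ'_v = 18.6×0.9 + 9.990×0.300 = 19.74 kPa.
σ'_h = K_a σ'_v = 0.3047 × 19.74 = 6.015 kPa; u = γ_w × 0.300 = 2.943 kPa.
Total σ_h = 6.015 + 2.943 = 8.958 kPa.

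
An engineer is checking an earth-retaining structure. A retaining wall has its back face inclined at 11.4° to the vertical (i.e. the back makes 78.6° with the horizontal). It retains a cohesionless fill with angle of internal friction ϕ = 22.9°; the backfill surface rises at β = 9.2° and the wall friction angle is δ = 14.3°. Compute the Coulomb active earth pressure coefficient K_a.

0.567

K_a = sin²(α+φ) / [sin²α · sin(α−δ) · (1 + √{sin(φ+δ)sin(φ−β) / (sin(α−δ)sin(α+β))})²].
With α = 78.6°, φ = 22.9°, δ = 14.3°, β = 9.2°: K_a = 0.5668.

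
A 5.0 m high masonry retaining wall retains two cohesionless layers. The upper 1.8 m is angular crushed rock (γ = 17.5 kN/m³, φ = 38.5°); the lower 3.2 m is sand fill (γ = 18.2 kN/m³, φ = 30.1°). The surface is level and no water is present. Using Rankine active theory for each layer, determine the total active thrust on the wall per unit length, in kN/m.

K_a1 = tan²(45°−38.5°/2) = 0.2327; K_a2 = tan²(45°−30.1°/2) = 0.3320.
Layer 1: σ at base = K_a1 γ₁ h₁ = 7.329 kPa; P₁ = ½×7.329×1.8 = 6.596.
Layer 2: σ_v at top = γ₁h₁ = 31.50; σ_h top = K_a2×31.50 = 10.46; σ_h base = K_a2×(31.50+18.2×3.2) = 29.79.
P₂ = ½(10.46+29.79)×3.2 = 64.40. Total P_a = 6.596+64.40 = 71.00 kN/m.

71.0 kN/m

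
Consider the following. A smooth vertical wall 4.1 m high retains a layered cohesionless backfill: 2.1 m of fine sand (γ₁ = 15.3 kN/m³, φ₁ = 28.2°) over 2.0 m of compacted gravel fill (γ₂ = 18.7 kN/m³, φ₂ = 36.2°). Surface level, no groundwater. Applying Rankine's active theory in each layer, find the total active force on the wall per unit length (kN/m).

K_a1 = tan²(45°−28.2°/2) = 0.3582; K_a2 = tan²(45°−36.2°/2) = 0.2574.
Layer 1: σ at base = K_a1 γ₁ h₁ = 11.51 kPa; P₁ = ½×11.51×2.1 = 12.08.
Layer 2: σ_v at top = γ₁h₁ = 32.13; σ_h top = K_a2×32.13 = 8.270; σ_h base = K_a2×(32.13+18.7×2.0) = 17.90.
P₂ = ½(8.270+17.90)×2.0 = 26.17. Total P_a = 12.08+26.17 = 38.25 kN/m.

38.2 kN/m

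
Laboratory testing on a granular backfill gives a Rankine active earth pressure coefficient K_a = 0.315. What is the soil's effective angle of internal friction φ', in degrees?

K_a = tan²(45° − φ/2) ⇒ 45° − φ/2 = arctan(√0.315) = 29.30°.
φ = 2(45° − 29.30°) = 31.39°.

31.4°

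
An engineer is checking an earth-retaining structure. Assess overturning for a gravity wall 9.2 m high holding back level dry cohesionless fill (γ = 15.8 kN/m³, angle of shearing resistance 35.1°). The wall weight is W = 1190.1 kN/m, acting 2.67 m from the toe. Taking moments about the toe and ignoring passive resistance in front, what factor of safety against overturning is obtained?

5.74

K_a = tan²(45° − 35.1°/2) = 0.2698.
P_a = ½K_aγH² = 0.5×0.2698×15.8×9.2² = 180.4 kN/m, acting at H/3 = 3.067 m above the base.
Overturning moment M_o = P_a × H/3 = 180.4 × 3.067 = 553.3.
Resisting moment M_r = W × 2.67 = 1190.1 × 2.67 = 3178.
FS_overturning = M_r/M_o = 3178/553.3 = 5.743.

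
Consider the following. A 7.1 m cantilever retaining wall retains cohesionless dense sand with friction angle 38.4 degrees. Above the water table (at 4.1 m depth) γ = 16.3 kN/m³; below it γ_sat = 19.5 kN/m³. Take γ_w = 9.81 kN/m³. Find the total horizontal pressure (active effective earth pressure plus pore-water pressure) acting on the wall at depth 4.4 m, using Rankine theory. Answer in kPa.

K_a = (1 − sin φ)/(1 + sin φ) = 0.2337.
γ' = 19.5 − 9.81 = 9.690 kN/m³.
Effective vertical stress at 4.4 m: σ'_v = 16.3×4.1 + 9.690×0.300 = 69.74 kPa.
σ'_h = K_a σ'_v = 0.2337 × 69.74 = 16.30 kPa; u = γ_w × 0.300 = 2.943 kPa.
Total σ_h = 16.30 + 2.943 = 19.24 kPa.

19.2 kPa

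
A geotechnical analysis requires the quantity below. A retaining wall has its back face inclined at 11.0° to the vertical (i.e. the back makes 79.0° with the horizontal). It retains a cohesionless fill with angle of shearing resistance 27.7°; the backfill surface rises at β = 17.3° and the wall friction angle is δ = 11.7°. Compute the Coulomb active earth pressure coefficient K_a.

K_a = sin²(α+φ) / [sin²α · sin(α−δ) · (1 + √{sin(φ+δ)sin(φ−β) / (sin(α−δ)sin(α+β))})²].
With α = 79.0°, φ = 27.7°, δ = 11.7°, β = 17.3°: K_a = 0.5634.

0.563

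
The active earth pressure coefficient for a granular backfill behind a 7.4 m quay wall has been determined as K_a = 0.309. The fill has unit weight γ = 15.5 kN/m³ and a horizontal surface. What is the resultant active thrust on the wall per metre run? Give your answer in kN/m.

131 kN/m

P = ½ K_a γ H² = 0.5 × 0.309 × 15.5 × 7.4² = 131.1 kN/m.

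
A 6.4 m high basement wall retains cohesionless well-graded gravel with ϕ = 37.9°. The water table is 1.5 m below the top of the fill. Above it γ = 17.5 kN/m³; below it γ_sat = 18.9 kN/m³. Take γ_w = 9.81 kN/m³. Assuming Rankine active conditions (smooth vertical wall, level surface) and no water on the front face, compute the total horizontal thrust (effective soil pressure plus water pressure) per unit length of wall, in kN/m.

K_a = tan²(45° − φ/2) = 0.2389.
γ' = 18.9 − 9.81 = 9.090 kN/m³. Depth below WT = 4.9 m.
σ'_h at WT = K_a γ d_w = 6.272 kPa; at base = 6.272 + K_a γ' × 4.9 = 16.91 kPa.
P₁ (0–1.5 m) = ½×6.272×1.5 = 4.704. P₂ (1.5–6.4 m) = ½(6.272+16.91)×4.9 = 56.81.
P_w = ½ γ_w h₂² = 0.5×9.81×4.9² = 117.8. Total = 4.704+56.81+117.8 = 179.3 kN/m.

179 kN/m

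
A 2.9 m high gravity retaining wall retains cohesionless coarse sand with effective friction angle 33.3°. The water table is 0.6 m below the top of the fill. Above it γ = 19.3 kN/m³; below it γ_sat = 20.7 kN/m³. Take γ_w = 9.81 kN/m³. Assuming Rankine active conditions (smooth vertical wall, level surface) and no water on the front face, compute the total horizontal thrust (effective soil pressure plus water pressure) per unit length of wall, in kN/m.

K_a = tan²(45° − φ/2) = 0.2911.
γ' = 20.7 − 9.81 = 10.89 kN/m³. Depth below WT = 2.3 m.
σ'_h at WT = K_a γ d_w = 3.371 kPa; at base = 3.371 + K_a γ' × 2.3 = 10.66 kPa.
P₁ (0–0.6 m) = ½×3.371×0.6 = 1.011. P₂ (0.6–2.9 m) = ½(3.371+10.66)×2.3 = 16.14.
P_w = ½ γ_w h₂² = 0.5×9.81×2.3² = 25.95. Total = 1.011+16.14+25.95 = 43.10 kN/m.

43.1 kN/m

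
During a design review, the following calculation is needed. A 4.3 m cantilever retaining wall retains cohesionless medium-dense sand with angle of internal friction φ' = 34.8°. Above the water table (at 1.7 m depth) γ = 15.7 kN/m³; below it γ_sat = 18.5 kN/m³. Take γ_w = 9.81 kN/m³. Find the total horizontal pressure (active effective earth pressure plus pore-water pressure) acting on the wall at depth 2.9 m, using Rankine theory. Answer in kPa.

21.9 kPa

K_a = (1 − sin φ)/(1 + sin φ) = 0.2733.
γ' = 18.5 − 9.81 = 8.690 kN/m³.
Effective vertical stress at 2.9 m: σ'_v = 15.7×1.7 + 8.690×1.20 = 37.12 kPa.
σ'_h = K_a σ'_v = 0.2733 × 37.12 = 10.14 kPa; u = γ_w × 1.20 = 11.77 kPa.
Total σ_h = 10.14 + 11.77 = 21.92 kPa.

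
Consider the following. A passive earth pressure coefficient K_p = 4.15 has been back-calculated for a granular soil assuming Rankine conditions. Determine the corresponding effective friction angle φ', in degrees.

37.7°

K_p = (1+sin φ)/(1−sin φ) ⇒ sin φ = (K_p − 1)/(K_p + 1) = 0.6117.
φ = arcsin(0.6117) = 37.71°.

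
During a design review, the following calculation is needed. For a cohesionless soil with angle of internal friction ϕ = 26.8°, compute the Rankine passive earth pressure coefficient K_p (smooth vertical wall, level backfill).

K_p = (1 + sin φ)/(1 − sin φ) = tan²(45° + 26.8°/2) = 2.642.

2.64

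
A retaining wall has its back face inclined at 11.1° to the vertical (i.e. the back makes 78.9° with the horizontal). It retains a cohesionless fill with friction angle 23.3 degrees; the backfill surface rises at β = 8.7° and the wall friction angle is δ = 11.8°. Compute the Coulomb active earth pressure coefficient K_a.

K_a = sin²(α+φ) / [sin²α · sin(α−δ) · (1 + √{sin(φ+δ)sin(φ−β) / (sin(α−δ)sin(α+β))})²].
With α = 78.9°, φ = 23.3°, δ = 11.8°, β = 8.7°: K_a = 0.5520.

0.552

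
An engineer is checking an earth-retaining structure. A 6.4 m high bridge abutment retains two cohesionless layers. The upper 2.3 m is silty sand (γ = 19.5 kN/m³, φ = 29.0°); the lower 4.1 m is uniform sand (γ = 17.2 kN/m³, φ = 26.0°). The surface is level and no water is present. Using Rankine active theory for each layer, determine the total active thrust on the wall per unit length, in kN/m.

K_a1 = tan²(45°−29.0°/2) = 0.3470; K_a2 = tan²(45°−26.0°/2) = 0.3905.
Layer 1: σ at base = K_a1 γ₁ h₁ = 15.56 kPa; P₁ = ½×15.56×2.3 = 17.90.
Layer 2: σ_v at top = γ₁h₁ = 44.85; σ_h top = K_a2×44.85 = 17.51; σ_h base = K_a2×(44.85+17.2×4.1) = 45.05.
P₂ = ½(17.51+45.05)×4.1 = 128.2. Total P_a = 17.90+128.2 = 146.1 kN/m.

146 kN/m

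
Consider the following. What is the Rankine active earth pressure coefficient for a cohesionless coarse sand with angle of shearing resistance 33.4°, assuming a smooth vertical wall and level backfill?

0.290

K_a = (1 − sin φ)/(1 + sin φ) = (1 − sin 33.4°)/(1 + sin 33.4°) = 0.2899.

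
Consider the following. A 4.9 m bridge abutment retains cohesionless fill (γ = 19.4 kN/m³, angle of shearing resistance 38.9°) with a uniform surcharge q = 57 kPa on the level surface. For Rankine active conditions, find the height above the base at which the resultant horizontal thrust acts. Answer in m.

2.08 m

K_a = 0.2285.
Triangular part P₁ = ½K_aγH² = 53.22 at H/3 = 1.633 m; rectangular part P₂ = K_a q H = 63.83 at H/2 = 2.450 m.
ȳ = (P₁·1.633 + P₂·2.450)/(P₁+P₂) = 2.079 m.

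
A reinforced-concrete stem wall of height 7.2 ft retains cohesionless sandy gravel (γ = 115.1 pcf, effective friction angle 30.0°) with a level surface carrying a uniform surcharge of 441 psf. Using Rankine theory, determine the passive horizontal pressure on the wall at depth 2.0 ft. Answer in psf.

2010 psf

K_p = (1 + sin φ)/(1 − sin φ) = 3.000.
σ_v = γz + q = 115.1 × 2.0 + 441 = 671.2 psf.
σ_h = K_p σ_v = 3.000 × 671.2 = 2014 psf.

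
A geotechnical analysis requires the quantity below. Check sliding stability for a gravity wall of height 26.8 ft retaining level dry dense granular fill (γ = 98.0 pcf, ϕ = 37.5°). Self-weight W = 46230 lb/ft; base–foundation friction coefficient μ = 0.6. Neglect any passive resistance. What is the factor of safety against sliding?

K_a = tan²(45° − 37.5°/2) = 0.2432.
P_a = ½K_aγH² = 0.5×0.2432×98.0×26.8² = 8559 lb/ft, acting at H/3 = 8.933 ft above the base.
FS_sliding = μW / P_a = 0.6×46230 / 8559 = 3.241.

3.24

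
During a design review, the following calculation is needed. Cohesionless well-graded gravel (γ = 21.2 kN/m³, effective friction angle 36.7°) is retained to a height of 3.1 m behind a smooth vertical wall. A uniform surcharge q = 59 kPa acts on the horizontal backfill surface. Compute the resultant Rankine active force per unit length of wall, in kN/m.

71.7 kN/m

K_a = tan²(45° − φ/2) = 0.2519.
Soil triangle: ½ K_a γ H² = 0.5×0.2519×21.2×3.1² = 25.66 kN/m.
Surcharge rectangle: K_a q H = 0.2519×59×3.1 = 46.06 kN/m.
Total = 25.66 + 46.06 = 71.72 kN/m.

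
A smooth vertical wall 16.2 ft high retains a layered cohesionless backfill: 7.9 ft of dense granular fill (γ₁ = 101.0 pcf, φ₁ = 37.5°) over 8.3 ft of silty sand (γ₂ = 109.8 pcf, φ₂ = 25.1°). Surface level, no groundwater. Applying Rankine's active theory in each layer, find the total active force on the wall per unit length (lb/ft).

4970 lb/ft

K_a1 = tan²(45°−37.5°/2) = 0.2432; K_a2 = tan²(45°−25.1°/2) = 0.4043.
Layer 1: σ at base = K_a1 γ₁ h₁ = 194.0 psf; P₁ = ½×194.0×7.9 = 766.5.
Layer 2: σ_v at top = γ₁h₁ = 797.9; σ_h top = K_a2×797.9 = 322.6; σ_h base = K_a2×(797.9+109.8×8.3) = 691.0.
P₂ = ½(322.6+691.0)×8.3 = 4207. Total P_a = 766.5+4207 = 4973 lb/ft.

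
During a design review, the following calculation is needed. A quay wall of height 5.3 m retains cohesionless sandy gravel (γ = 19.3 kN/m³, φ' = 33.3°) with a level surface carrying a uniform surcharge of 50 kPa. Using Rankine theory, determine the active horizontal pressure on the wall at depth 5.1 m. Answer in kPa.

K_a = (1 − sin φ)/(1 + sin φ) = 0.2911.
σ_v = γz + q = 19.3 × 5.1 + 50 = 148.4 kPa.
σ_h = K_a σ_v = 0.2911 × 148.4 = 43.21 kPa.

43.2 kPa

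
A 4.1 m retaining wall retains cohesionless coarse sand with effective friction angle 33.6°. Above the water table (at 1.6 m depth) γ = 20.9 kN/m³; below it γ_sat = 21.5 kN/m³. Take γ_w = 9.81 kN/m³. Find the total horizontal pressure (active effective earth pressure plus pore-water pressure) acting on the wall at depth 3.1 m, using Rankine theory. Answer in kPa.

29.4 kPa

K_a = (1 − sin φ)/(1 + sin φ) = 0.2875.
γ' = 21.5 − 9.81 = 11.69 kN/m³.
Effective vertical stress at 3.1 m: σ'_v = 20.9×1.6 + 11.69×1.50 = 50.97 kPa.
σ'_h = K_a σ'_v = 0.2875 × 50.97 = 14.66 kPa; u = γ_w × 1.50 = 14.71 kPa.
Total σ_h = 14.66 + 14.71 = 29.37 kPa.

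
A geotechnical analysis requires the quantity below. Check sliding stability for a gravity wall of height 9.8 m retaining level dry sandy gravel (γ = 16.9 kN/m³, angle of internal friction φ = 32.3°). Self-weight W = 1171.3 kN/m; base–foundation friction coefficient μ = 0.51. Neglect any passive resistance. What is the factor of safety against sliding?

2.43

K_a = tan²(45° − 32.3°/2) = 0.3035.
P_a = ½K_aγH² = 0.5×0.3035×16.9×9.8² = 246.3 kN/m, acting at H/3 = 3.267 m above the base.
FS_sliding = μW / P_a = 0.51×1171.3 / 246.3 = 2.425.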